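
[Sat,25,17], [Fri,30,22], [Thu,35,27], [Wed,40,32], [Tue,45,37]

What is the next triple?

Day goes Sat, Fri, Thu, Wed, Tue → Mon (runs backward through the weekdays Mon→Sun).
Second value: +5 each step; 25, 30, 35, 40, 45 → 50.
Third value: 17, 22, 27, 32, 37 → 42 (always 8 less than the second value).
Combining the parts gives [Mon,50,42].

[Mon,50,42]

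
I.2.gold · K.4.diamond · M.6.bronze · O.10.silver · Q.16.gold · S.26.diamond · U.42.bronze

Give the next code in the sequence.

Letter goes I, K, M, O, Q, S, U → W (letters move forward 2 places in the alphabet).
Second component: each term is the sum of the two before it, so 2, 4, 6, 10, 16, 26, 42 → 68.
Rank: repeats gold → diamond → bronze → silver; gold, diamond, bronze, silver, gold, diamond, bronze → silver.
Combining the parts gives W.68.silver.

W.68.silver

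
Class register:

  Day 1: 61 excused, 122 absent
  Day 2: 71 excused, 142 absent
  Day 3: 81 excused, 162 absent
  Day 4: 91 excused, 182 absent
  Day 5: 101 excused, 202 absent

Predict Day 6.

Excused: +10 each step; 61, 71, 81, 91, 101 → 111.
Absent: 122, 142, 162, 182, 202 → 222 (always 2 × the excused).
Putting it together: 111 excused, 222 absent.

111 excused, 222 absent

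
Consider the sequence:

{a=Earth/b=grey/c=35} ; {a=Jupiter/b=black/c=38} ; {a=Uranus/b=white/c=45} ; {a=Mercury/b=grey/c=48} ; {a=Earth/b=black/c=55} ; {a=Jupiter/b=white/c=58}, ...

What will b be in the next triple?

grey

B: repeats grey → black → white; grey, black, white, grey, black, white → grey.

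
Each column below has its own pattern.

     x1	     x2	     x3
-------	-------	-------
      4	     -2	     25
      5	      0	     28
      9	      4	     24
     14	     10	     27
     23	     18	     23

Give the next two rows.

37  28  26; 60  40  22

Column x1 — each term is the sum of the two before it: 4, 5, 9, 14, 23 → 37 → 60.
Column x2: differences are 2, 4, 6, … (increasing by 2 each time), so -2, 0, 4, 10, 18 → 28 → 40.
Column x3: 25, 28, 24, 27, 23 → 26 → 22 (alternating steps +3, −4, +3, −4, …).
So the next two rows are 37  28  26 and 60  40  22.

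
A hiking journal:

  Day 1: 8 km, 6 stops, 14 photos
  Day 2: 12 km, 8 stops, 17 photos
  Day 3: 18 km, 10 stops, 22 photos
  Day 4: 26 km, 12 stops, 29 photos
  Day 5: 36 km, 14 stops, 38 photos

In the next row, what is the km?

48

Km: differences are 4, 6, 8, … (increasing by 2 each time); 8, 12, 18, 26, 36 → 48.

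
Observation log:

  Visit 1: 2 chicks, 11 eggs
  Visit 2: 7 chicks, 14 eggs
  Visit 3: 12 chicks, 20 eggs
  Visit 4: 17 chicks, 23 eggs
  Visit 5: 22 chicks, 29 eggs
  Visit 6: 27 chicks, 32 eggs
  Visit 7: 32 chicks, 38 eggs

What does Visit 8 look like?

Chicks: 2, 7, 12, 17, 22, 27, 32 → 37 (+5 each step).
Eggs goes 11, 14, 20, 23, 29, 32, 38 → 41 (alternating steps +3, +6, +3, +6, …).
Putting it together: 37 chicks, 41 eggs.

37 chicks, 41 eggs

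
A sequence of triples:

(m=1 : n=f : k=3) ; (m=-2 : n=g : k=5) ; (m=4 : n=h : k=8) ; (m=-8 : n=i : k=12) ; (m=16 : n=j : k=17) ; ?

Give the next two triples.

For the m, ×(-2) each step: 1, -2, 4, -8, 16 → -32 → 64.
N goes f, g, h, i, j → k → l (letters move forward 1 place in the alphabet).
For the k, differences are 2, 3, 4, … (increasing by 1 each time): 3, 5, 8, 12, 17 → 23 → 30.
So the next two triples are (m=-32 : n=k : k=23) and (m=64 : n=l : k=30).

(m=-32 : n=k : k=23), (m=64 : n=l : k=30)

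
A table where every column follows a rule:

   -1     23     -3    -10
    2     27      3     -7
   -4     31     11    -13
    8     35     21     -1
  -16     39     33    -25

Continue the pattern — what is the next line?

32  43  47  23

First component: -1, 2, -4, 8, -16 → 32 (×(-2) each step).
Second component — +4 each step: 23, 27, 31, 35, 39 → 43.
Third component goes -3, 3, 11, 21, 33 → 47 (differences are 6, 8, 10, … (increasing by 2 each time)).
For the fourth component, always 9 less than the first component: -10, -7, -13, -1, -25 → 23.
So the next line is 32  43  47  23.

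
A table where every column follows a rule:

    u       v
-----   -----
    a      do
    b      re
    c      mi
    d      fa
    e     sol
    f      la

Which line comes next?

g  ti

Column u: letters move forward 1 place in the alphabet; a, b, c, d, e, f → g.
Column v: runs through the solfège scale do→ti; do, re, mi, fa, sol, la → ti.
Combining the parts gives g  ti.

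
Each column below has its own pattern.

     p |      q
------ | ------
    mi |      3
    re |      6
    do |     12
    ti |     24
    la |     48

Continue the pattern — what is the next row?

Column p: mi, re, do, ti, la → sol (runs backward through the solfège scale do→ti).
Column q: 3, 6, 12, 24, 48 → 96 (×2 each step).
Putting it together: sol  96.

sol  96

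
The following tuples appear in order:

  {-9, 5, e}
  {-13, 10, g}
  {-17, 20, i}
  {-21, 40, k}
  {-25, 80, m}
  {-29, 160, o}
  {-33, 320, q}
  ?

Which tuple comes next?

{-37, 640, s}

First entry goes -9, -13, -17, -21, -25, -29, -33 → -37 (−4 each step).
Second entry: ×2 each step, so 5, 10, 20, 40, 80, 160, 320 → 640.
For the letter, letters move forward 2 places in the alphabet: e, g, i, k, m, o, q → s.
So the next tuple is {-37, 640, s}.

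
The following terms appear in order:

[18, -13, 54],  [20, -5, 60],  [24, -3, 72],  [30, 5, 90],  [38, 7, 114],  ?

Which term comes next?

[48, 15, 144]

First component: differences are 2, 4, 6, … (increasing by 2 each time), so 18, 20, 24, 30, 38 → 48.
Second component goes -13, -5, -3, 5, 7 → 15 (alternating steps +8, +2, +8, +2, …).
Third component: always 3 × the first component; 54, 60, 72, 90, 114 → 144.
So the next term is [48, 15, 144].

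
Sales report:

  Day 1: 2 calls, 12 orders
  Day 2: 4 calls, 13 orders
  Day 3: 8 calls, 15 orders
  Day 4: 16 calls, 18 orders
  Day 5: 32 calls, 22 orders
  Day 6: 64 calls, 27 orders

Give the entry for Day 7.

128 calls, 33 orders

Calls goes 2, 4, 8, 16, 32, 64 → 128 (×2 each step).
Orders: 12, 13, 15, 18, 22, 27 → 33 (differences are 1, 2, 3, … (increasing by 1 each time)).
Combining the parts gives 128 calls, 33 orders.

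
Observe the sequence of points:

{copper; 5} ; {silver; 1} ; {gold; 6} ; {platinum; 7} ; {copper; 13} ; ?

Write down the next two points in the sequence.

{silver; 20}, {gold; 33}

Metal goes copper, silver, gold, platinum, copper → silver → gold (repeats copper → silver → gold → platinum).
Second value — each term is the sum of the two before it: 5, 1, 6, 7, 13 → 20 → 33.
So the next two points are {silver; 20} and {gold; 33}.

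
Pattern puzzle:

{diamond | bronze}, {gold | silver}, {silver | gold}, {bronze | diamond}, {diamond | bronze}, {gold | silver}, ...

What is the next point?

First rank: repeats diamond → gold → silver → bronze; diamond, gold, silver, bronze, diamond, gold → silver.
Second rank — repeats bronze → silver → gold → diamond: bronze, silver, gold, diamond, bronze, silver → gold.
Putting it together: {silver | gold}.

{silver | gold}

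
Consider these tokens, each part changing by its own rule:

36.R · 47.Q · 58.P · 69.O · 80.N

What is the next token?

91.M

First component: +11 each step, so 36, 47, 58, 69, 80 → 91.
For the letter, letters move back 1 place in the alphabet: R, Q, P, O, N → M.
Combining the parts gives 91.M.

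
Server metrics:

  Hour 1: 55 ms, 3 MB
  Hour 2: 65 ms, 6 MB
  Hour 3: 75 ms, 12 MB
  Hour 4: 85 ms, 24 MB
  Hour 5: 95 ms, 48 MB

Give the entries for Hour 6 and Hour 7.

Ms: 55, 65, 75, 85, 95 → 105 → 115 (+10 each step).
MB: ×2 each step; 3, 6, 12, 24, 48 → 96 → 192.
Putting the parts together: 105 ms, 96 MB and then 115 ms, 192 MB.

105 ms, 96 MB; 115 ms, 192 MB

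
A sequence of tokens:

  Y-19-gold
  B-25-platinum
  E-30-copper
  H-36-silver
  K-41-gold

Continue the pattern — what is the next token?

N-47-platinum

Letter goes Y, B, E, H, K → N (letters move forward 3 places in the alphabet, wrapping Z→A).
Second component — alternating steps +6, +5, +6, +5, …: 19, 25, 30, 36, 41 → 47.
Metal — repeats gold → platinum → copper → silver: gold, platinum, copper, silver, gold → platinum.
Putting it together: N-47-platinum.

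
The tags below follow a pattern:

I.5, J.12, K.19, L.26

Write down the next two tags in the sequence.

Letter goes I, J, K, L → M → N (letters move forward 1 place in the alphabet).
For the second component, +7 each step: 5, 12, 19, 26 → 33 → 40.
Putting the parts together: M.33 and then N.40.

M.33 then N.40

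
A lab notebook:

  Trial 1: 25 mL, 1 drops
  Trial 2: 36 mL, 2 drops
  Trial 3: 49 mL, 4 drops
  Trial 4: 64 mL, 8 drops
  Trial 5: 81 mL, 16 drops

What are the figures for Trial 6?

ML goes 25, 36, 49, 64, 81 → 100 (perfect squares: 5², 6², 7², …).
Drops: 1, 2, 4, 8, 16 → 32 (×2 each step).
So the next line is 100 mL, 32 drops.

100 mL, 32 drops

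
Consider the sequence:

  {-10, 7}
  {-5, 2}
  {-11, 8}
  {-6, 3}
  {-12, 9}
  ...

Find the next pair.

{-7, 4}

First slot — alternating steps +5, −6, +5, −6, …: -10, -5, -11, -6, -12 → -7.
For the second slot, together with the first slot always sums to -3: 7, 2, 8, 3, 9 → 4.
Combining the parts gives {-7, 4}.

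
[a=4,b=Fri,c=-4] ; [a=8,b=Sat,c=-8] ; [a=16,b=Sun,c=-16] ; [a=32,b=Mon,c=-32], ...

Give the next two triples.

[a=64,b=Tue,c=-64], [a=128,b=Wed,c=-128]

For the a, ×2 each step: 4, 8, 16, 32 → 64 → 128.
B: runs through the weekdays Mon→Sun, so Fri, Sat, Sun, Mon → Tue → Wed.
C: -4, -8, -16, -32 → -64 → -128 (always the negative of the a).
Putting the parts together: [a=64,b=Tue,c=-64] and then [a=128,b=Wed,c=-128].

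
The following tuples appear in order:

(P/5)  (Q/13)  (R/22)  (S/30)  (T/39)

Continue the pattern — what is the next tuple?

(U/47)

Letter — letters move forward 1 place in the alphabet: P, Q, R, S, T → U.
For the second part, alternating steps +8, +9, +8, +9, …: 5, 13, 22, 30, 39 → 47.
Combining the parts gives (U/47).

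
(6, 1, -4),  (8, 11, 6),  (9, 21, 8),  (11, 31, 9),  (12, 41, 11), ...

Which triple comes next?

(14, 51, 12)

First part: alternating steps +2, +1, +2, +1, …; 6, 8, 9, 11, 12 → 14.
Second part: 1, 11, 21, 31, 41 → 51 (+10 each step).
Third part — always the previous value of the first part: -4, 6, 8, 9, 11 → 12.
Putting it together: (14, 51, 12).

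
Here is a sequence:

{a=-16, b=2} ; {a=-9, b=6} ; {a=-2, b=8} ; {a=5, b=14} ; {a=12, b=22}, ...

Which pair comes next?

A: -16, -9, -2, 5, 12 → 19 (+7 each step).
B — each term is the sum of the two before it: 2, 6, 8, 14, 22 → 36.
Putting it together: {a=19, b=36}.

{a=19, b=36}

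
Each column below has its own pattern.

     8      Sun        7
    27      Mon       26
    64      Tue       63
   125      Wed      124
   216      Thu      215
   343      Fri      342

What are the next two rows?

For the first component, perfect cubes: 2³, 3³, 4³, …: 8, 27, 64, 125, 216, 343 → 512 → 729.
Day: runs through the weekdays Mon→Sun, so Sun, Mon, Tue, Wed, Thu, Fri → Sat → Sun.
For the third component, always 1 less than the first component: 7, 26, 63, 124, 215, 342 → 511 → 728.
So the next two rows are 512  Sat  511 and 729  Sun  728.

512  Sat  511; 729  Sun  728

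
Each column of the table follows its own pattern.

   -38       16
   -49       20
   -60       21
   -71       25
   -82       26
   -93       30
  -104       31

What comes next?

-115  35

First component goes -38, -49, -60, -71, -82, -93, -104 → -115 (−11 each step).
Second component — alternating steps +4, +1, +4, +1, …: 16, 20, 21, 25, 26, 30, 31 → 35.
Combining the parts gives -115  35.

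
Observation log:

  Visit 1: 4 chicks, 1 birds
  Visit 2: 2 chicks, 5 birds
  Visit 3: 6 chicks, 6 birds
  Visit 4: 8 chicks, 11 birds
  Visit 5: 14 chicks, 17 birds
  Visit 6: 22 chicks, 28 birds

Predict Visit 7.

Chicks: 4, 2, 6, 8, 14, 22 → 36 (each term is the sum of the two before it).
Birds: 1, 5, 6, 11, 17, 28 → 45 (each term is the sum of the two before it).
So the next record is 36 chicks, 45 birds.

36 chicks, 45 birds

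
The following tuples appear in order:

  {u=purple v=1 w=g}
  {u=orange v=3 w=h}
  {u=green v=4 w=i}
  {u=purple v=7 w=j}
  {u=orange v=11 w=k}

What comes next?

{u=green v=18 w=l}

U: repeats purple → orange → green; purple, orange, green, purple, orange → green.
V: each term is the sum of the two before it, so 1, 3, 4, 7, 11 → 18.
W: letters move forward 1 place in the alphabet; g, h, i, j, k → l.
So the next tuple is {u=green v=18 w=l}.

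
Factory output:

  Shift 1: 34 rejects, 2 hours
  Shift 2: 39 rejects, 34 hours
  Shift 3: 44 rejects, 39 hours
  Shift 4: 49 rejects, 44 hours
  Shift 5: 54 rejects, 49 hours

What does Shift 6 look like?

Rejects: +5 each step, so 34, 39, 44, 49, 54 → 59.
Hours — always the previous value of the rejects: 2, 34, 39, 44, 49 → 54.
So the next record is 59 rejects, 54 hours.

59 rejects, 54 hours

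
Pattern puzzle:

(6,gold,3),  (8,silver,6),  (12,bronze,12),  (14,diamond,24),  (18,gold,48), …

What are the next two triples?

(20,silver,96), (24,bronze,192)

First entry: alternating steps +2, +4, +2, +4, …; 6, 8, 12, 14, 18 → 20 → 24.
For the rank, repeats gold → silver → bronze → diamond: gold, silver, bronze, diamond, gold → silver → bronze.
Third entry goes 3, 6, 12, 24, 48 → 96 → 192 (×2 each step).
Putting the parts together: (20,silver,96) and then (24,bronze,192).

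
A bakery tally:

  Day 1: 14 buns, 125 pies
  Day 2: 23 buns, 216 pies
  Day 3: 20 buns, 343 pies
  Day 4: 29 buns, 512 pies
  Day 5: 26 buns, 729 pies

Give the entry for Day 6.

Buns — alternating steps +9, −3, +9, −3, …: 14, 23, 20, 29, 26 → 35.
Pies: 125, 216, 343, 512, 729 → 1000 (perfect cubes: 5³, 6³, 7³, …).
Combining the parts gives 35 buns, 1000 pies.

35 buns, 1000 pies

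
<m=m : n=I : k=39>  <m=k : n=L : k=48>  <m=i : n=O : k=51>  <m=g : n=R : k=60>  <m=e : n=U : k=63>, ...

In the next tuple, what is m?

c

M: letters move back 2 places in the alphabet, so m, k, i, g, e → c.
For the n, letters move forward 3 places in the alphabet: I, L, O, R, U → X.
K: alternating steps +9, +3, +9, +3, …, so 39, 48, 51, 60, 63 → 72.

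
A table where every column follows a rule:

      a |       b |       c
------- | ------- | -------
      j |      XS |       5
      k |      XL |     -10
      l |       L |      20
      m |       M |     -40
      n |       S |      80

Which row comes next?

o  XS  -160

Column a: letters move forward 1 place in the alphabet; j, k, l, m, n → o.
For the column b, runs backward through clothing sizes XS→XL: XS, XL, L, M, S → XS.
For the column c, ×(-2) each step: 5, -10, 20, -40, 80 → -160.
Putting it together: o  XS  -160.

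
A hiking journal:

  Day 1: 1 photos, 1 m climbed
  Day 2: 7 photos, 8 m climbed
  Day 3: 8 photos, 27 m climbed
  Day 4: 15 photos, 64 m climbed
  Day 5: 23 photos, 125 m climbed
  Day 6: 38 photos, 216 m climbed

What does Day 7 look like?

Photos — each term is the sum of the two before it: 1, 7, 8, 15, 23, 38 → 61.
M climbed: perfect cubes: 1³, 2³, 3³, …, so 1, 8, 27, 64, 125, 216 → 343.
So the next record is 61 photos, 343 m climbed.

61 photos, 343 m climbed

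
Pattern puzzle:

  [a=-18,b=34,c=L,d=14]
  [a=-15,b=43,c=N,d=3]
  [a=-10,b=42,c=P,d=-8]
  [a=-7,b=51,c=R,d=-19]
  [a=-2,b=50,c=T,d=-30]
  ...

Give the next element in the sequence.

[a=1,b=59,c=V,d=-41]

A goes -18, -15, -10, -7, -2 → 1 (alternating steps +3, +5, +3, +5, …).
B — alternating steps +9, −1, +9, −1, …: 34, 43, 42, 51, 50 → 59.
C: letters move forward 2 places in the alphabet, so L, N, P, R, T → V.
For the d, −11 each step: 14, 3, -8, -19, -30 → -41.
So the next element is [a=1,b=59,c=V,d=-41].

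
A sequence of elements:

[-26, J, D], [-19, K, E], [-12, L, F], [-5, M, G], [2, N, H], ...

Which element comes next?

For the first slot, +7 each step: -26, -19, -12, -5, 2 → 9.
First letter: letters move forward 1 place in the alphabet; J, K, L, M, N → O.
Second letter: D, E, F, G, H → I (letters move forward 1 place in the alphabet).
Putting it together: [9, O, I].

[9, O, I]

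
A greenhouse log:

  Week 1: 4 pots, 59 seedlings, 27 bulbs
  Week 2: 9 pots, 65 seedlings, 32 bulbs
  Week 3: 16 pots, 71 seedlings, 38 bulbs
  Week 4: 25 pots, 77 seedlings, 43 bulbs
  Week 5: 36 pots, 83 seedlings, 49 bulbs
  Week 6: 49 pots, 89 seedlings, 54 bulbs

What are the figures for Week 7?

Pots: perfect squares: 2², 3², 4², …; 4, 9, 16, 25, 36, 49 → 64.
Seedlings: +6 each step; 59, 65, 71, 77, 83, 89 → 95.
Bulbs: alternating steps +5, +6, +5, +6, …, so 27, 32, 38, 43, 49, 54 → 60.
Putting it together: 64 pots, 95 seedlings, 60 bulbs.

64 pots, 95 seedlings, 60 bulbs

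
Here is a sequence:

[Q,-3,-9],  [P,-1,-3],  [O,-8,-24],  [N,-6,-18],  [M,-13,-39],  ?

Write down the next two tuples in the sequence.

Letter goes Q, P, O, N, M → L → K (letters move back 1 place in the alphabet).
Second value: alternating steps +2, −7, +2, −7, …, so -3, -1, -8, -6, -13 → -11 → -18.
Third value: -9, -3, -24, -18, -39 → -33 → -54 (always 3 × the second value).
Putting the parts together: [L,-11,-33] and then [K,-18,-54].

[L,-11,-33], [K,-18,-54]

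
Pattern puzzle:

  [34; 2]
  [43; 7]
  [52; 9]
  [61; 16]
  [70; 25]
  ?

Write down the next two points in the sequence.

First part goes 34, 43, 52, 61, 70 → 79 → 88 (+9 each step).
Second part: 2, 7, 9, 16, 25 → 41 → 66 (each term is the sum of the two before it).
Putting the parts together: [79; 41] and then [88; 66].

[79; 41], [88; 66]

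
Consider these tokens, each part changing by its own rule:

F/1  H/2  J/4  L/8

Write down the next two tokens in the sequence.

N/16, P/32

Letter: F, H, J, L → N → P (letters move forward 2 places in the alphabet).
For the second component, ×2 each step: 1, 2, 4, 8 → 16 → 32.
So the next two tokens are N/16 and P/32.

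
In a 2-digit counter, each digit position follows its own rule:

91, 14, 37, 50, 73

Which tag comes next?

First digit: +2 each step, mod 10, so 9, 1, 3, 5, 7 → 9.
Second digit: +3 each step, mod 10, so 1, 4, 7, 0, 3 → 6.
Combining the parts gives 96.

96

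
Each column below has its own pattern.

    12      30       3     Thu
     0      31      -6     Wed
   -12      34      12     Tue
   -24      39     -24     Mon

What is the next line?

-36  46  48  Sun

First component goes 12, 0, -12, -24 → -36 (−12 each step).
Second component: differences are 1, 3, 5, … (increasing by 2 each time), so 30, 31, 34, 39 → 46.
Third component goes 3, -6, 12, -24 → 48 (×(-2) each step).
Day: runs backward through the weekdays Mon→Sun, so Thu, Wed, Tue, Mon → Sun.
Putting it together: -36  46  48  Sun.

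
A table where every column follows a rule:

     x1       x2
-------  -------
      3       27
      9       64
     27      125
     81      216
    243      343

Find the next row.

For the column x1, ×3 each step: 3, 9, 27, 81, 243 → 729.
For the column x2, perfect cubes: 3³, 4³, 5³, …: 27, 64, 125, 216, 343 → 512.
So the next row is 729  512.

729  512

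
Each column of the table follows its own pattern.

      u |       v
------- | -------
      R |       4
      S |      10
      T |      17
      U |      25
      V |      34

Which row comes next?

W  44

For the column u, letters move forward 1 place in the alphabet: R, S, T, U, V → W.
Column v: differences are 6, 7, 8, … (increasing by 1 each time); 4, 10, 17, 25, 34 → 44.
So the next row is W  44.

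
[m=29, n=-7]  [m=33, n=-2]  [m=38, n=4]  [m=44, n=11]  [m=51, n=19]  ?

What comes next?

[m=59, n=28]

M: differences are 4, 5, 6, … (increasing by 1 each time); 29, 33, 38, 44, 51 → 59.
N: -7, -2, 4, 11, 19 → 28 (differences are 5, 6, 7, … (increasing by 1 each time)).
Combining the parts gives [m=59, n=28].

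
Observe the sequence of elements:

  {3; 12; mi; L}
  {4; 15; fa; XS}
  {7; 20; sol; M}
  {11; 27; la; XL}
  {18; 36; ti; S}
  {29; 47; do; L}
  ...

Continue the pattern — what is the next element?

First entry: each term is the sum of the two before it, so 3, 4, 7, 11, 18, 29 → 47.
Second entry: differences are 3, 5, 7, … (increasing by 2 each time), so 12, 15, 20, 27, 36, 47 → 60.
For the note, runs through the solfège scale do→ti: mi, fa, sol, la, ti, do → re.
Size — repeats L → XS → M → XL → S: L, XS, M, XL, S, L → XS.
Combining the parts gives {47; 60; re; XS}.

{47; 60; re; XS}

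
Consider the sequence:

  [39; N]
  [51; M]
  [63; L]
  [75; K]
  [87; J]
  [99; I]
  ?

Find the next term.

[111; H]

First component goes 39, 51, 63, 75, 87, 99 → 111 (+12 each step).
Letter: letters move back 1 place in the alphabet, so N, M, L, K, J, I → H.
Combining the parts gives [111; H].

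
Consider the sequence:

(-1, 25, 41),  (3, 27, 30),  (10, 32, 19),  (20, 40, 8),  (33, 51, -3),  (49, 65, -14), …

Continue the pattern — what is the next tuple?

First coordinate — differences are 4, 7, 10, … (increasing by 3 each time): -1, 3, 10, 20, 33, 49 → 68.
Second coordinate: differences are 2, 5, 8, … (increasing by 3 each time); 25, 27, 32, 40, 51, 65 → 82.
Third coordinate: 41, 30, 19, 8, -3, -14 → -25 (−11 each step).
Putting it together: (68, 82, -25).

(68, 82, -25)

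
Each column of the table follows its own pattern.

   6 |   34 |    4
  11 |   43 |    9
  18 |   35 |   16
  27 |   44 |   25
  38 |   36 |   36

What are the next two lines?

First component: 6, 11, 18, 27, 38 → 51 → 66 (differences are 5, 7, 9, … (increasing by 2 each time)).
Second component goes 34, 43, 35, 44, 36 → 45 → 37 (alternating steps +9, −8, +9, −8, …).
Third component: 4, 9, 16, 25, 36 → 49 → 64 (perfect squares: 2², 3², 4², …).
Putting the parts together: 51  45  49 and then 66  37  64.

51  45  49; 66  37  64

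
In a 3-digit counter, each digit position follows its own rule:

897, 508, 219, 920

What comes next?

631

First digit goes 8, 5, 2, 9 → 6 (−3 each step, mod 10).
Second digit: +1 each step, mod 10, so 9, 0, 1, 2 → 3.
Third digit: +1 each step, mod 10; 7, 8, 9, 0 → 1.
So the next tag is 631.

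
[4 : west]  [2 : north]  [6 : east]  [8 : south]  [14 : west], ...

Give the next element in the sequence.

First slot: 4, 2, 6, 8, 14 → 22 (each term is the sum of the two before it).
For the direction, repeats west → north → east → south: west, north, east, south, west → north.
So the next element is [22 : north].

[22 : north]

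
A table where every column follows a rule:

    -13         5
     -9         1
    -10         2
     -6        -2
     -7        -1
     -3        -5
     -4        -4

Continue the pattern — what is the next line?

0  -8

First component: -13, -9, -10, -6, -7, -3, -4 → 0 (alternating steps +4, −1, +4, −1, …).
Second component goes 5, 1, 2, -2, -1, -5, -4 → -8 (together with the first component always sums to -8).
Combining the parts gives 0  -8.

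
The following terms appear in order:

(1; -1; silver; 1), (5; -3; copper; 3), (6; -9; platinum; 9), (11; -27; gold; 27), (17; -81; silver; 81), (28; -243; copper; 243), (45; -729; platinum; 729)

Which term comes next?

(73; -2187; gold; 2187)

First entry goes 1, 5, 6, 11, 17, 28, 45 → 73 (each term is the sum of the two before it).
Second entry: ×3 each step, so -1, -3, -9, -27, -81, -243, -729 → -2187.
Metal goes silver, copper, platinum, gold, silver, copper, platinum → gold (repeats silver → copper → platinum → gold).
Fourth entry — ×3 each step: 1, 3, 9, 27, 81, 243, 729 → 2187.
Combining the parts gives (73; -2187; gold; 2187).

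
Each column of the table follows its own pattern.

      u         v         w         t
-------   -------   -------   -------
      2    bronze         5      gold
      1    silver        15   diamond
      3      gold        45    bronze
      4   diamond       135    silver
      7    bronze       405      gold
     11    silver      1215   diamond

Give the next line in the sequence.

Column u goes 2, 1, 3, 4, 7, 11 → 18 (each term is the sum of the two before it).
For the column v, repeats bronze → silver → gold → diamond: bronze, silver, gold, diamond, bronze, silver → gold.
Column w: 5, 15, 45, 135, 405, 1215 → 3645 (×3 each step).
For the column t, repeats gold → diamond → bronze → silver: gold, diamond, bronze, silver, gold, diamond → bronze.
Putting it together: 18  gold  3645  bronze.

18  gold  3645  bronze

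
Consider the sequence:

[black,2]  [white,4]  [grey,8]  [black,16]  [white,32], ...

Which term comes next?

[grey,64]

Shade — repeats black → white → grey: black, white, grey, black, white → grey.
For the second value, ×2 each step: 2, 4, 8, 16, 32 → 64.
Combining the parts gives [grey,64].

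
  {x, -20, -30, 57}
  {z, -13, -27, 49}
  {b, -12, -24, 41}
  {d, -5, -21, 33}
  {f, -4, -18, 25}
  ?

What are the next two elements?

Letter: letters move forward 2 places in the alphabet, wrapping Z→A; x, z, b, d, f → h → j.
For the second coordinate, alternating steps +7, +1, +7, +1, …: -20, -13, -12, -5, -4 → 3 → 4.
Third coordinate: +3 each step; -30, -27, -24, -21, -18 → -15 → -12.
Fourth coordinate: −8 each step, so 57, 49, 41, 33, 25 → 17 → 9.
So the next two elements are {h, 3, -15, 17} and {j, 4, -12, 9}.

{h, 3, -15, 17}, {j, 4, -12, 9}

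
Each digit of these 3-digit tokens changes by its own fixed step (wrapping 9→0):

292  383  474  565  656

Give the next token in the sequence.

747

First digit: +1 each step, mod 10, so 2, 3, 4, 5, 6 → 7.
Second digit: −1 each step, mod 10; 9, 8, 7, 6, 5 → 4.
Third digit goes 2, 3, 4, 5, 6 → 7 (+1 each step, mod 10).
Combining the parts gives 747.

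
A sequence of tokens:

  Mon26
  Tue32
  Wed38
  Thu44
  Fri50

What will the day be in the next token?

Sat

For the day, runs through the weekdays Mon→Sun: Mon, Tue, Wed, Thu, Fri → Sat.
Second component — +6 each step: 26, 32, 38, 44, 50 → 56.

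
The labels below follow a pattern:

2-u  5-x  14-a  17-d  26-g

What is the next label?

First component goes 2, 5, 14, 17, 26 → 29 (alternating steps +3, +9, +3, +9, …).
Letter: letters move forward 3 places in the alphabet, wrapping Z→A; u, x, a, d, g → j.
So the next label is 29-j.

29-j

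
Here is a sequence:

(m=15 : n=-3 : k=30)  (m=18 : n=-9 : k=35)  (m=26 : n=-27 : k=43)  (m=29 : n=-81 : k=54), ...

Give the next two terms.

(m=37 : n=-243 : k=68), (m=40 : n=-729 : k=85)

M: 15, 18, 26, 29 → 37 → 40 (alternating steps +3, +8, +3, +8, …).
N goes -3, -9, -27, -81 → -243 → -729 (×3 each step).
K: differences are 5, 8, 11, … (increasing by 3 each time), so 30, 35, 43, 54 → 68 → 85.
So the next two terms are (m=37 : n=-243 : k=68) and (m=40 : n=-729 : k=85).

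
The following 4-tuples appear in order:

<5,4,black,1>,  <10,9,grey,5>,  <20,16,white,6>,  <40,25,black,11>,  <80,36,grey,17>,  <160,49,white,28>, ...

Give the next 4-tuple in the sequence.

First slot goes 5, 10, 20, 40, 80, 160 → 320 (×2 each step).
Second slot — perfect squares: 2², 3², 4², …: 4, 9, 16, 25, 36, 49 → 64.
Shade goes black, grey, white, black, grey, white → black (repeats black → grey → white).
Fourth slot goes 1, 5, 6, 11, 17, 28 → 45 (each term is the sum of the two before it).
Putting it together: <320,64,black,45>.

<320,64,black,45>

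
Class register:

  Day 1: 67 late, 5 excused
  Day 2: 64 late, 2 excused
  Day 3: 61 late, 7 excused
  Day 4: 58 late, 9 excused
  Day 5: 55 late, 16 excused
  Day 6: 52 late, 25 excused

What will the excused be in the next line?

41

Excused: 5, 2, 7, 9, 16, 25 → 41 (each term is the sum of the two before it).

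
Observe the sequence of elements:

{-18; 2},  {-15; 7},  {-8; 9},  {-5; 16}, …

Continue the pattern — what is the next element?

First entry: alternating steps +3, +7, +3, +7, …, so -18, -15, -8, -5 → 2.
Second entry: 2, 7, 9, 16 → 25 (each term is the sum of the two before it).
Combining the parts gives {2; 25}.

{2; 25}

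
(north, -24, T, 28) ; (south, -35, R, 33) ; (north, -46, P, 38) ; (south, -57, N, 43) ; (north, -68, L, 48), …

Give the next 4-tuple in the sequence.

Direction: alternates north ↔ south; north, south, north, south, north → south.
Second component: −11 each step, so -24, -35, -46, -57, -68 → -79.
Letter — letters move back 2 places in the alphabet: T, R, P, N, L → J.
For the fourth component, +5 each step: 28, 33, 38, 43, 48 → 53.
Putting it together: (south, -79, J, 53).

(south, -79, J, 53)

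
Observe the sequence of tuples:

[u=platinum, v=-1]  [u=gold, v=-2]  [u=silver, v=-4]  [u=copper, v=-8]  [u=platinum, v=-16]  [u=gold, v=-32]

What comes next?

U: repeats platinum → gold → silver → copper; platinum, gold, silver, copper, platinum, gold → silver.
V: -1, -2, -4, -8, -16, -32 → -64 (×2 each step).
Combining the parts gives [u=silver, v=-64].

[u=silver, v=-64]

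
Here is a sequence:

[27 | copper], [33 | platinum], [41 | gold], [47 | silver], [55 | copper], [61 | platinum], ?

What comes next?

[69 | gold]

First coordinate goes 27, 33, 41, 47, 55, 61 → 69 (alternating steps +6, +8, +6, +8, …).
Metal: copper, platinum, gold, silver, copper, platinum → gold (repeats copper → platinum → gold → silver).
So the next point is [69 | gold].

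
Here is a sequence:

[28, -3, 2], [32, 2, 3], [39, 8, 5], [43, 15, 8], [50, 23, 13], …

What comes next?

[54, 32, 21]

First entry: 28, 32, 39, 43, 50 → 54 (alternating steps +4, +7, +4, +7, …).
Second entry: -3, 2, 8, 15, 23 → 32 (differences are 5, 6, 7, … (increasing by 1 each time)).
Third entry — each term is the sum of the two before it: 2, 3, 5, 8, 13 → 21.
Putting it together: [54, 32, 21].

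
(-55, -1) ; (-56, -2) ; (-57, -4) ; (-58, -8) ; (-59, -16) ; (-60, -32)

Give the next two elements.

First slot: −1 each step; -55, -56, -57, -58, -59, -60 → -61 → -62.
For the second slot, ×2 each step: -1, -2, -4, -8, -16, -32 → -64 → -128.
So the next two elements are (-61, -64) and (-62, -128).

(-61, -64), (-62, -128)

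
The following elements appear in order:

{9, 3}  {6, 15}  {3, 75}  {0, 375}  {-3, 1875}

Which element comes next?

{-6, 9375}

First slot goes 9, 6, 3, 0, -3 → -6 (−3 each step).
For the second slot, ×5 each step: 3, 15, 75, 375, 1875 → 9375.
So the next element is {-6, 9375}.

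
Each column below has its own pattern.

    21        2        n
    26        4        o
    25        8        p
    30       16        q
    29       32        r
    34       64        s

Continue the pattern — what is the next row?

First component: 21, 26, 25, 30, 29, 34 → 33 (alternating steps +5, −1, +5, −1, …).
Second component — ×2 each step: 2, 4, 8, 16, 32, 64 → 128.
Letter: letters move forward 1 place in the alphabet; n, o, p, q, r, s → t.
So the next row is 33  128  t.

33  128  t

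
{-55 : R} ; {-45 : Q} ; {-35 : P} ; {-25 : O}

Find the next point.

First value — +10 each step: -55, -45, -35, -25 → -15.
Letter: letters move back 1 place in the alphabet, so R, Q, P, O → N.
Combining the parts gives {-15 : N}.

{-15 : N}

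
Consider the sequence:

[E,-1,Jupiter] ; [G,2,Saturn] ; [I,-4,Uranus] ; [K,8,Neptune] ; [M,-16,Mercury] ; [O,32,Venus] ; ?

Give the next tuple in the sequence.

[Q,-64,Earth]

Letter: E, G, I, K, M, O → Q (letters move forward 2 places in the alphabet).
Second part: ×(-2) each step; -1, 2, -4, 8, -16, 32 → -64.
Planet: Jupiter, Saturn, Uranus, Neptune, Mercury, Venus → Earth (runs through the planets Mercury→Neptune).
Combining the parts gives [Q,-64,Earth].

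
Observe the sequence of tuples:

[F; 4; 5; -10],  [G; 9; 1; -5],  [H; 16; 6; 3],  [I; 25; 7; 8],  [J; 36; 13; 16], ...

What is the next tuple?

Letter goes F, G, H, I, J → K (letters move forward 1 place in the alphabet).
Second coordinate goes 4, 9, 16, 25, 36 → 49 (perfect squares: 2², 3², 4², …).
For the third coordinate, each term is the sum of the two before it: 5, 1, 6, 7, 13 → 20.
Fourth coordinate: alternating steps +5, +8, +5, +8, …, so -10, -5, 3, 8, 16 → 21.
Combining the parts gives [K; 49; 20; 21].

[K; 49; 20; 21]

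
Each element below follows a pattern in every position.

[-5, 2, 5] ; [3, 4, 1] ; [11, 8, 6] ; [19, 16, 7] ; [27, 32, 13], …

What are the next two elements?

First coordinate: +8 each step; -5, 3, 11, 19, 27 → 35 → 43.
Second coordinate: ×2 each step; 2, 4, 8, 16, 32 → 64 → 128.
For the third coordinate, each term is the sum of the two before it: 5, 1, 6, 7, 13 → 20 → 33.
So the next two elements are [35, 64, 20] and [43, 128, 33].

[35, 64, 20], [43, 128, 33]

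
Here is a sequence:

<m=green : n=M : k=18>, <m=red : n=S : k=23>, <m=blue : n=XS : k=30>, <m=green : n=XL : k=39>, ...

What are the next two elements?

M: repeats green → red → blue, so green, red, blue, green → red → blue.
N goes M, S, XS, XL → L → M (runs backward through clothing sizes XS→XL).
For the k, differences are 5, 7, 9, … (increasing by 2 each time): 18, 23, 30, 39 → 50 → 63.
Putting the parts together: <m=red : n=L : k=50> and then <m=blue : n=M : k=63>.

<m=red : n=L : k=50>, <m=blue : n=M : k=63>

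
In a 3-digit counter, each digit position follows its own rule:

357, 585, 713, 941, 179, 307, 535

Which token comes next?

First digit: +2 each step, mod 10, so 3, 5, 7, 9, 1, 3, 5 → 7.
Second digit goes 5, 8, 1, 4, 7, 0, 3 → 6 (+3 each step, mod 10).
Third digit — −2 each step, mod 10: 7, 5, 3, 1, 9, 7, 5 → 3.
Combining the parts gives 763.

763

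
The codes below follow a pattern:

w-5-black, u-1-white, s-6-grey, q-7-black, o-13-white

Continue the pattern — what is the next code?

Letter: w, u, s, q, o → m (letters move back 2 places in the alphabet).
Second component: 5, 1, 6, 7, 13 → 20 (each term is the sum of the two before it).
Shade — repeats black → white → grey: black, white, grey, black, white → grey.
Putting it together: m-20-grey.

m-20-grey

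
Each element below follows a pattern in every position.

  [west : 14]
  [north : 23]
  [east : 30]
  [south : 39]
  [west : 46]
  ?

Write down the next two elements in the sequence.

Direction: repeats west → north → east → south, so west, north, east, south, west → north → east.
Second slot — alternating steps +9, +7, +9, +7, …: 14, 23, 30, 39, 46 → 55 → 62.
Putting the parts together: [north : 55] and then [east : 62].

[north : 55], [east : 62]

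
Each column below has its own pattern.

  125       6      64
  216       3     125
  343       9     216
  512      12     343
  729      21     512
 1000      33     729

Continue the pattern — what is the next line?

1331  54  1000

First component — perfect cubes: 5³, 6³, 7³, …: 125, 216, 343, 512, 729, 1000 → 1331.
Second component: each term is the sum of the two before it, so 6, 3, 9, 12, 21, 33 → 54.
For the third component, perfect cubes: 4³, 5³, 6³, …: 64, 125, 216, 343, 512, 729 → 1000.
Putting it together: 1331  54  1000.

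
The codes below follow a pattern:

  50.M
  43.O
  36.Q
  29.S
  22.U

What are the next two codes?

15.W then 8.Y

First component: −7 each step, so 50, 43, 36, 29, 22 → 15 → 8.
Letter — letters move forward 2 places in the alphabet: M, O, Q, S, U → W → Y.
Putting the parts together: 15.W and then 8.Y.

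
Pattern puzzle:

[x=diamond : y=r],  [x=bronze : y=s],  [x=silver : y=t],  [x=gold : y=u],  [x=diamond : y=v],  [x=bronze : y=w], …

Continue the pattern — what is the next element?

[x=silver : y=x]

X — repeats diamond → bronze → silver → gold: diamond, bronze, silver, gold, diamond, bronze → silver.
Y: r, s, t, u, v, w → x (letters move forward 1 place in the alphabet).
Combining the parts gives [x=silver : y=x].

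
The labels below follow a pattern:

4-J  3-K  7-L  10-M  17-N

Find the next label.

First component: each term is the sum of the two before it, so 4, 3, 7, 10, 17 → 27.
Letter — letters move forward 1 place in the alphabet: J, K, L, M, N → O.
So the next label is 27-O.

27-O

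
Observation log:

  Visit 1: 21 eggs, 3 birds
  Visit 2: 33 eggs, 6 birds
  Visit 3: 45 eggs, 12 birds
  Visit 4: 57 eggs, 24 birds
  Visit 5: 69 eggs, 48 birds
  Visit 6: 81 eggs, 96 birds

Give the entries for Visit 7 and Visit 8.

93 eggs, 192 birds; 105 eggs, 384 birds

Eggs: +12 each step; 21, 33, 45, 57, 69, 81 → 93 → 105.
For the birds, ×2 each step: 3, 6, 12, 24, 48, 96 → 192 → 384.
Putting the parts together: 93 eggs, 192 birds and then 105 eggs, 384 birds.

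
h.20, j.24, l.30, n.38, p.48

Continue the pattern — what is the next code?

r.60

Letter: letters move forward 2 places in the alphabet; h, j, l, n, p → r.
Second component: differences are 4, 6, 8, … (increasing by 2 each time); 20, 24, 30, 38, 48 → 60.
Combining the parts gives r.60.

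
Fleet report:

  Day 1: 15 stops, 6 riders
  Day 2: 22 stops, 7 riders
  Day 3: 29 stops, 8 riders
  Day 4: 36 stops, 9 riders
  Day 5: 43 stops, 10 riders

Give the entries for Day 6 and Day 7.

50 stops, 11 riders; 57 stops, 12 riders

Stops goes 15, 22, 29, 36, 43 → 50 → 57 (+7 each step).
Riders: 6, 7, 8, 9, 10 → 11 → 12 (+1 each step).
Putting the parts together: 50 stops, 11 riders and then 57 stops, 12 riders.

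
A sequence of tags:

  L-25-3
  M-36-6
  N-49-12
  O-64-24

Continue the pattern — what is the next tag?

P-81-48

Letter: letters move forward 1 place in the alphabet, so L, M, N, O → P.
Second component goes 25, 36, 49, 64 → 81 (perfect squares: 5², 6², 7², …).
Third component: ×2 each step; 3, 6, 12, 24 → 48.
Putting it together: P-81-48.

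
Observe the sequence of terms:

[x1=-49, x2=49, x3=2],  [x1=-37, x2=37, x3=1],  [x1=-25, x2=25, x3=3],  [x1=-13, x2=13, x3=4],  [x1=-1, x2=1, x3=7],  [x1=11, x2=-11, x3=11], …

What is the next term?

X1: +12 each step; -49, -37, -25, -13, -1, 11 → 23.
X2: 49, 37, 25, 13, 1, -11 → -23 (−12 each step).
X3: each term is the sum of the two before it; 2, 1, 3, 4, 7, 11 → 18.
So the next term is [x1=23, x2=-23, x3=18].

[x1=23, x2=-23, x3=18]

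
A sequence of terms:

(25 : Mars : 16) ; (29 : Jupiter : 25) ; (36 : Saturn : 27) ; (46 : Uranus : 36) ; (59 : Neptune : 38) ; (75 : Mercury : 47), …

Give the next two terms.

(94 : Venus : 49), (116 : Earth : 58)

First component: differences are 4, 7, 10, … (increasing by 3 each time), so 25, 29, 36, 46, 59, 75 → 94 → 116.
Planet goes Mars, Jupiter, Saturn, Uranus, Neptune, Mercury → Venus → Earth (runs through the planets Mercury→Neptune).
Third component: alternating steps +9, +2, +9, +2, …; 16, 25, 27, 36, 38, 47 → 49 → 58.
Putting the parts together: (94 : Venus : 49) and then (116 : Earth : 58).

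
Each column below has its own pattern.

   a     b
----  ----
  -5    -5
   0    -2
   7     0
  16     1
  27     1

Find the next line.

Column a: differences are 5, 7, 9, … (increasing by 2 each time); -5, 0, 7, 16, 27 → 40.
Column b: -5, -2, 0, 1, 1 → 0 (differences are 3, 2, 1, … (decreasing by 1 each time)).
Putting it together: 40  0.

40  0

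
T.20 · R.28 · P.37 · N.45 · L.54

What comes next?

Letter: letters move back 2 places in the alphabet; T, R, P, N, L → J.
For the second component, alternating steps +8, +9, +8, +9, …: 20, 28, 37, 45, 54 → 62.
So the next token is J.62.

J.62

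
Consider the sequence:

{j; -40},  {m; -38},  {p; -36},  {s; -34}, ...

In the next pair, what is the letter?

v

For the letter, letters move forward 3 places in the alphabet: j, m, p, s → v.
Second component goes -40, -38, -36, -34 → -32 (+2 each step).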